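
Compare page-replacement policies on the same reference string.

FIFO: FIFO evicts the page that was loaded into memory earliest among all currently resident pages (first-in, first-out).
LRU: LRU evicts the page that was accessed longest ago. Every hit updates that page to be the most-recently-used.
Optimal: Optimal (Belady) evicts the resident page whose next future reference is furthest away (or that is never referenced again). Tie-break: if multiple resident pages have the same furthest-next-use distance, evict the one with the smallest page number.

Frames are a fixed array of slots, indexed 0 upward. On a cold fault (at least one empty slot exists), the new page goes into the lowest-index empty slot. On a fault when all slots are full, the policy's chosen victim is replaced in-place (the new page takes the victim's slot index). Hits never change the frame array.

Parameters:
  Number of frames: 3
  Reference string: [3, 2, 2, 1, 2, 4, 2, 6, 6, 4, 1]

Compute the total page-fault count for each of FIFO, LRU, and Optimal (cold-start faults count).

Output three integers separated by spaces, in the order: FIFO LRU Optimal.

Answer: 5 6 5

Derivation:
--- FIFO ---
  step 0: ref 3 -> FAULT, frames=[3,-,-] (faults so far: 1)
  step 1: ref 2 -> FAULT, frames=[3,2,-] (faults so far: 2)
  step 2: ref 2 -> HIT, frames=[3,2,-] (faults so far: 2)
  step 3: ref 1 -> FAULT, frames=[3,2,1] (faults so far: 3)
  step 4: ref 2 -> HIT, frames=[3,2,1] (faults so far: 3)
  step 5: ref 4 -> FAULT, evict 3, frames=[4,2,1] (faults so far: 4)
  step 6: ref 2 -> HIT, frames=[4,2,1] (faults so far: 4)
  step 7: ref 6 -> FAULT, evict 2, frames=[4,6,1] (faults so far: 5)
  step 8: ref 6 -> HIT, frames=[4,6,1] (faults so far: 5)
  step 9: ref 4 -> HIT, frames=[4,6,1] (faults so far: 5)
  step 10: ref 1 -> HIT, frames=[4,6,1] (faults so far: 5)
  FIFO total faults: 5
--- LRU ---
  step 0: ref 3 -> FAULT, frames=[3,-,-] (faults so far: 1)
  step 1: ref 2 -> FAULT, frames=[3,2,-] (faults so far: 2)
  step 2: ref 2 -> HIT, frames=[3,2,-] (faults so far: 2)
  step 3: ref 1 -> FAULT, frames=[3,2,1] (faults so far: 3)
  step 4: ref 2 -> HIT, frames=[3,2,1] (faults so far: 3)
  step 5: ref 4 -> FAULT, evict 3, frames=[4,2,1] (faults so far: 4)
  step 6: ref 2 -> HIT, frames=[4,2,1] (faults so far: 4)
  step 7: ref 6 -> FAULT, evict 1, frames=[4,2,6] (faults so far: 5)
  step 8: ref 6 -> HIT, frames=[4,2,6] (faults so far: 5)
  step 9: ref 4 -> HIT, frames=[4,2,6] (faults so far: 5)
  step 10: ref 1 -> FAULT, evict 2, frames=[4,1,6] (faults so far: 6)
  LRU total faults: 6
--- Optimal ---
  step 0: ref 3 -> FAULT, frames=[3,-,-] (faults so far: 1)
  step 1: ref 2 -> FAULT, frames=[3,2,-] (faults so far: 2)
  step 2: ref 2 -> HIT, frames=[3,2,-] (faults so far: 2)
  step 3: ref 1 -> FAULT, frames=[3,2,1] (faults so far: 3)
  step 4: ref 2 -> HIT, frames=[3,2,1] (faults so far: 3)
  step 5: ref 4 -> FAULT, evict 3, frames=[4,2,1] (faults so far: 4)
  step 6: ref 2 -> HIT, frames=[4,2,1] (faults so far: 4)
  step 7: ref 6 -> FAULT, evict 2, frames=[4,6,1] (faults so far: 5)
  step 8: ref 6 -> HIT, frames=[4,6,1] (faults so far: 5)
  step 9: ref 4 -> HIT, frames=[4,6,1] (faults so far: 5)
  step 10: ref 1 -> HIT, frames=[4,6,1] (faults so far: 5)
  Optimal total faults: 5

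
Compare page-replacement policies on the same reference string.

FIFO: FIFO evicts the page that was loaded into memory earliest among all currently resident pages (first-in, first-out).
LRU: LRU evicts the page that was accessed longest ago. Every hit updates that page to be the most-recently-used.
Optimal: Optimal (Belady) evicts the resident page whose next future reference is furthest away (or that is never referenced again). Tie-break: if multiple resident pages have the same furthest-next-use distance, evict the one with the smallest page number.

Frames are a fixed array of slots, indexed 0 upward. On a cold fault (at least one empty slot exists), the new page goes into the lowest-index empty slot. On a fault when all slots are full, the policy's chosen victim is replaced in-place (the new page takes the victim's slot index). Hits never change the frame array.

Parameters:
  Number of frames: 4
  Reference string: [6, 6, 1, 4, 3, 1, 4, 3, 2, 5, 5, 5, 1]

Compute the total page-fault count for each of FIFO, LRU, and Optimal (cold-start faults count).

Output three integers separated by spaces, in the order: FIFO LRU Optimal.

--- FIFO ---
  step 0: ref 6 -> FAULT, frames=[6,-,-,-] (faults so far: 1)
  step 1: ref 6 -> HIT, frames=[6,-,-,-] (faults so far: 1)
  step 2: ref 1 -> FAULT, frames=[6,1,-,-] (faults so far: 2)
  step 3: ref 4 -> FAULT, frames=[6,1,4,-] (faults so far: 3)
  step 4: ref 3 -> FAULT, frames=[6,1,4,3] (faults so far: 4)
  step 5: ref 1 -> HIT, frames=[6,1,4,3] (faults so far: 4)
  step 6: ref 4 -> HIT, frames=[6,1,4,3] (faults so far: 4)
  step 7: ref 3 -> HIT, frames=[6,1,4,3] (faults so far: 4)
  step 8: ref 2 -> FAULT, evict 6, frames=[2,1,4,3] (faults so far: 5)
  step 9: ref 5 -> FAULT, evict 1, frames=[2,5,4,3] (faults so far: 6)
  step 10: ref 5 -> HIT, frames=[2,5,4,3] (faults so far: 6)
  step 11: ref 5 -> HIT, frames=[2,5,4,3] (faults so far: 6)
  step 12: ref 1 -> FAULT, evict 4, frames=[2,5,1,3] (faults so far: 7)
  FIFO total faults: 7
--- LRU ---
  step 0: ref 6 -> FAULT, frames=[6,-,-,-] (faults so far: 1)
  step 1: ref 6 -> HIT, frames=[6,-,-,-] (faults so far: 1)
  step 2: ref 1 -> FAULT, frames=[6,1,-,-] (faults so far: 2)
  step 3: ref 4 -> FAULT, frames=[6,1,4,-] (faults so far: 3)
  step 4: ref 3 -> FAULT, frames=[6,1,4,3] (faults so far: 4)
  step 5: ref 1 -> HIT, frames=[6,1,4,3] (faults so far: 4)
  step 6: ref 4 -> HIT, frames=[6,1,4,3] (faults so far: 4)
  step 7: ref 3 -> HIT, frames=[6,1,4,3] (faults so far: 4)
  step 8: ref 2 -> FAULT, evict 6, frames=[2,1,4,3] (faults so far: 5)
  step 9: ref 5 -> FAULT, evict 1, frames=[2,5,4,3] (faults so far: 6)
  step 10: ref 5 -> HIT, frames=[2,5,4,3] (faults so far: 6)
  step 11: ref 5 -> HIT, frames=[2,5,4,3] (faults so far: 6)
  step 12: ref 1 -> FAULT, evict 4, frames=[2,5,1,3] (faults so far: 7)
  LRU total faults: 7
--- Optimal ---
  step 0: ref 6 -> FAULT, frames=[6,-,-,-] (faults so far: 1)
  step 1: ref 6 -> HIT, frames=[6,-,-,-] (faults so far: 1)
  step 2: ref 1 -> FAULT, frames=[6,1,-,-] (faults so far: 2)
  step 3: ref 4 -> FAULT, frames=[6,1,4,-] (faults so far: 3)
  step 4: ref 3 -> FAULT, frames=[6,1,4,3] (faults so far: 4)
  step 5: ref 1 -> HIT, frames=[6,1,4,3] (faults so far: 4)
  step 6: ref 4 -> HIT, frames=[6,1,4,3] (faults so far: 4)
  step 7: ref 3 -> HIT, frames=[6,1,4,3] (faults so far: 4)
  step 8: ref 2 -> FAULT, evict 3, frames=[6,1,4,2] (faults so far: 5)
  step 9: ref 5 -> FAULT, evict 2, frames=[6,1,4,5] (faults so far: 6)
  step 10: ref 5 -> HIT, frames=[6,1,4,5] (faults so far: 6)
  step 11: ref 5 -> HIT, frames=[6,1,4,5] (faults so far: 6)
  step 12: ref 1 -> HIT, frames=[6,1,4,5] (faults so far: 6)
  Optimal total faults: 6

Answer: 7 7 6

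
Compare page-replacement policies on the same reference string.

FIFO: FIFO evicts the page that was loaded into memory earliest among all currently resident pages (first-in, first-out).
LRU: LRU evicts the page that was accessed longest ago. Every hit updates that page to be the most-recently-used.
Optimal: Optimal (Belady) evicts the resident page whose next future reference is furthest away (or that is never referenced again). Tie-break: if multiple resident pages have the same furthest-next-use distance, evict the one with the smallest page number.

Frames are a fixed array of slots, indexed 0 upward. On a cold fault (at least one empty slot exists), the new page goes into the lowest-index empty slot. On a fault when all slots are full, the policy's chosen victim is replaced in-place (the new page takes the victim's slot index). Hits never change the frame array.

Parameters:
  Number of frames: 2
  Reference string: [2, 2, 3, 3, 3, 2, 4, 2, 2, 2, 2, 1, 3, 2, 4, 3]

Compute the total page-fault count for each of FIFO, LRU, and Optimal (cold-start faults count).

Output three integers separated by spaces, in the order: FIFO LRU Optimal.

--- FIFO ---
  step 0: ref 2 -> FAULT, frames=[2,-] (faults so far: 1)
  step 1: ref 2 -> HIT, frames=[2,-] (faults so far: 1)
  step 2: ref 3 -> FAULT, frames=[2,3] (faults so far: 2)
  step 3: ref 3 -> HIT, frames=[2,3] (faults so far: 2)
  step 4: ref 3 -> HIT, frames=[2,3] (faults so far: 2)
  step 5: ref 2 -> HIT, frames=[2,3] (faults so far: 2)
  step 6: ref 4 -> FAULT, evict 2, frames=[4,3] (faults so far: 3)
  step 7: ref 2 -> FAULT, evict 3, frames=[4,2] (faults so far: 4)
  step 8: ref 2 -> HIT, frames=[4,2] (faults so far: 4)
  step 9: ref 2 -> HIT, frames=[4,2] (faults so far: 4)
  step 10: ref 2 -> HIT, frames=[4,2] (faults so far: 4)
  step 11: ref 1 -> FAULT, evict 4, frames=[1,2] (faults so far: 5)
  step 12: ref 3 -> FAULT, evict 2, frames=[1,3] (faults so far: 6)
  step 13: ref 2 -> FAULT, evict 1, frames=[2,3] (faults so far: 7)
  step 14: ref 4 -> FAULT, evict 3, frames=[2,4] (faults so far: 8)
  step 15: ref 3 -> FAULT, evict 2, frames=[3,4] (faults so far: 9)
  FIFO total faults: 9
--- LRU ---
  step 0: ref 2 -> FAULT, frames=[2,-] (faults so far: 1)
  step 1: ref 2 -> HIT, frames=[2,-] (faults so far: 1)
  step 2: ref 3 -> FAULT, frames=[2,3] (faults so far: 2)
  step 3: ref 3 -> HIT, frames=[2,3] (faults so far: 2)
  step 4: ref 3 -> HIT, frames=[2,3] (faults so far: 2)
  step 5: ref 2 -> HIT, frames=[2,3] (faults so far: 2)
  step 6: ref 4 -> FAULT, evict 3, frames=[2,4] (faults so far: 3)
  step 7: ref 2 -> HIT, frames=[2,4] (faults so far: 3)
  step 8: ref 2 -> HIT, frames=[2,4] (faults so far: 3)
  step 9: ref 2 -> HIT, frames=[2,4] (faults so far: 3)
  step 10: ref 2 -> HIT, frames=[2,4] (faults so far: 3)
  step 11: ref 1 -> FAULT, evict 4, frames=[2,1] (faults so far: 4)
  step 12: ref 3 -> FAULT, evict 2, frames=[3,1] (faults so far: 5)
  step 13: ref 2 -> FAULT, evict 1, frames=[3,2] (faults so far: 6)
  step 14: ref 4 -> FAULT, evict 3, frames=[4,2] (faults so far: 7)
  step 15: ref 3 -> FAULT, evict 2, frames=[4,3] (faults so far: 8)
  LRU total faults: 8
--- Optimal ---
  step 0: ref 2 -> FAULT, frames=[2,-] (faults so far: 1)
  step 1: ref 2 -> HIT, frames=[2,-] (faults so far: 1)
  step 2: ref 3 -> FAULT, frames=[2,3] (faults so far: 2)
  step 3: ref 3 -> HIT, frames=[2,3] (faults so far: 2)
  step 4: ref 3 -> HIT, frames=[2,3] (faults so far: 2)
  step 5: ref 2 -> HIT, frames=[2,3] (faults so far: 2)
  step 6: ref 4 -> FAULT, evict 3, frames=[2,4] (faults so far: 3)
  step 7: ref 2 -> HIT, frames=[2,4] (faults so far: 3)
  step 8: ref 2 -> HIT, frames=[2,4] (faults so far: 3)
  step 9: ref 2 -> HIT, frames=[2,4] (faults so far: 3)
  step 10: ref 2 -> HIT, frames=[2,4] (faults so far: 3)
  step 11: ref 1 -> FAULT, evict 4, frames=[2,1] (faults so far: 4)
  step 12: ref 3 -> FAULT, evict 1, frames=[2,3] (faults so far: 5)
  step 13: ref 2 -> HIT, frames=[2,3] (faults so far: 5)
  step 14: ref 4 -> FAULT, evict 2, frames=[4,3] (faults so far: 6)
  step 15: ref 3 -> HIT, frames=[4,3] (faults so far: 6)
  Optimal total faults: 6

Answer: 9 8 6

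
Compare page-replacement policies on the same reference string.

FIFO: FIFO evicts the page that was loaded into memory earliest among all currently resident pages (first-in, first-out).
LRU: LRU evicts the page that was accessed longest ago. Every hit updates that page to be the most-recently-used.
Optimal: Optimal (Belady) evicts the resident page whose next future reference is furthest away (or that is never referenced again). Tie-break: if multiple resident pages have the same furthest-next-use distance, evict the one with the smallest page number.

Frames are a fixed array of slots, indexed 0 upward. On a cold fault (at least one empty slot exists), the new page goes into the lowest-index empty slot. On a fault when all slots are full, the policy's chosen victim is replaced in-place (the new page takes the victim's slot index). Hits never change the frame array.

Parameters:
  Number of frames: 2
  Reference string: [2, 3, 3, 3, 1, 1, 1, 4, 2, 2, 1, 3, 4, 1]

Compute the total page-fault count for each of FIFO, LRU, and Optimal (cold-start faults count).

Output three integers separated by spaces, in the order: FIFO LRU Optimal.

Answer: 9 9 7

Derivation:
--- FIFO ---
  step 0: ref 2 -> FAULT, frames=[2,-] (faults so far: 1)
  step 1: ref 3 -> FAULT, frames=[2,3] (faults so far: 2)
  step 2: ref 3 -> HIT, frames=[2,3] (faults so far: 2)
  step 3: ref 3 -> HIT, frames=[2,3] (faults so far: 2)
  step 4: ref 1 -> FAULT, evict 2, frames=[1,3] (faults so far: 3)
  step 5: ref 1 -> HIT, frames=[1,3] (faults so far: 3)
  step 6: ref 1 -> HIT, frames=[1,3] (faults so far: 3)
  step 7: ref 4 -> FAULT, evict 3, frames=[1,4] (faults so far: 4)
  step 8: ref 2 -> FAULT, evict 1, frames=[2,4] (faults so far: 5)
  step 9: ref 2 -> HIT, frames=[2,4] (faults so far: 5)
  step 10: ref 1 -> FAULT, evict 4, frames=[2,1] (faults so far: 6)
  step 11: ref 3 -> FAULT, evict 2, frames=[3,1] (faults so far: 7)
  step 12: ref 4 -> FAULT, evict 1, frames=[3,4] (faults so far: 8)
  step 13: ref 1 -> FAULT, evict 3, frames=[1,4] (faults so far: 9)
  FIFO total faults: 9
--- LRU ---
  step 0: ref 2 -> FAULT, frames=[2,-] (faults so far: 1)
  step 1: ref 3 -> FAULT, frames=[2,3] (faults so far: 2)
  step 2: ref 3 -> HIT, frames=[2,3] (faults so far: 2)
  step 3: ref 3 -> HIT, frames=[2,3] (faults so far: 2)
  step 4: ref 1 -> FAULT, evict 2, frames=[1,3] (faults so far: 3)
  step 5: ref 1 -> HIT, frames=[1,3] (faults so far: 3)
  step 6: ref 1 -> HIT, frames=[1,3] (faults so far: 3)
  step 7: ref 4 -> FAULT, evict 3, frames=[1,4] (faults so far: 4)
  step 8: ref 2 -> FAULT, evict 1, frames=[2,4] (faults so far: 5)
  step 9: ref 2 -> HIT, frames=[2,4] (faults so far: 5)
  step 10: ref 1 -> FAULT, evict 4, frames=[2,1] (faults so far: 6)
  step 11: ref 3 -> FAULT, evict 2, frames=[3,1] (faults so far: 7)
  step 12: ref 4 -> FAULT, evict 1, frames=[3,4] (faults so far: 8)
  step 13: ref 1 -> FAULT, evict 3, frames=[1,4] (faults so far: 9)
  LRU total faults: 9
--- Optimal ---
  step 0: ref 2 -> FAULT, frames=[2,-] (faults so far: 1)
  step 1: ref 3 -> FAULT, frames=[2,3] (faults so far: 2)
  step 2: ref 3 -> HIT, frames=[2,3] (faults so far: 2)
  step 3: ref 3 -> HIT, frames=[2,3] (faults so far: 2)
  step 4: ref 1 -> FAULT, evict 3, frames=[2,1] (faults so far: 3)
  step 5: ref 1 -> HIT, frames=[2,1] (faults so far: 3)
  step 6: ref 1 -> HIT, frames=[2,1] (faults so far: 3)
  step 7: ref 4 -> FAULT, evict 1, frames=[2,4] (faults so far: 4)
  step 8: ref 2 -> HIT, frames=[2,4] (faults so far: 4)
  step 9: ref 2 -> HIT, frames=[2,4] (faults so far: 4)
  step 10: ref 1 -> FAULT, evict 2, frames=[1,4] (faults so far: 5)
  step 11: ref 3 -> FAULT, evict 1, frames=[3,4] (faults so far: 6)
  step 12: ref 4 -> HIT, frames=[3,4] (faults so far: 6)
  step 13: ref 1 -> FAULT, evict 3, frames=[1,4] (faults so far: 7)
  Optimal total faults: 7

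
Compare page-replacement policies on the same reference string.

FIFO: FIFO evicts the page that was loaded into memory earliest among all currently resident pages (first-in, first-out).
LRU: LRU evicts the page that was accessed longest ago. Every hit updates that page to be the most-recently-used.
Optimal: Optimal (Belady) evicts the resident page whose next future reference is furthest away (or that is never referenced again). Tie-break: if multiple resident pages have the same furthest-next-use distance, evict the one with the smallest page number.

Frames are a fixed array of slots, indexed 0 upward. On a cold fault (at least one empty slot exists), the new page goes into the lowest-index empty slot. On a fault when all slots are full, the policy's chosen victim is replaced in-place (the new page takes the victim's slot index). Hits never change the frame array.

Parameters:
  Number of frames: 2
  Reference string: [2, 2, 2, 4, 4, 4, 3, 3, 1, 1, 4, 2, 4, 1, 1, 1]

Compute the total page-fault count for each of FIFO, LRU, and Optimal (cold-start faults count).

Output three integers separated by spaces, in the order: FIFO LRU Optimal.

Answer: 7 7 6

Derivation:
--- FIFO ---
  step 0: ref 2 -> FAULT, frames=[2,-] (faults so far: 1)
  step 1: ref 2 -> HIT, frames=[2,-] (faults so far: 1)
  step 2: ref 2 -> HIT, frames=[2,-] (faults so far: 1)
  step 3: ref 4 -> FAULT, frames=[2,4] (faults so far: 2)
  step 4: ref 4 -> HIT, frames=[2,4] (faults so far: 2)
  step 5: ref 4 -> HIT, frames=[2,4] (faults so far: 2)
  step 6: ref 3 -> FAULT, evict 2, frames=[3,4] (faults so far: 3)
  step 7: ref 3 -> HIT, frames=[3,4] (faults so far: 3)
  step 8: ref 1 -> FAULT, evict 4, frames=[3,1] (faults so far: 4)
  step 9: ref 1 -> HIT, frames=[3,1] (faults so far: 4)
  step 10: ref 4 -> FAULT, evict 3, frames=[4,1] (faults so far: 5)
  step 11: ref 2 -> FAULT, evict 1, frames=[4,2] (faults so far: 6)
  step 12: ref 4 -> HIT, frames=[4,2] (faults so far: 6)
  step 13: ref 1 -> FAULT, evict 4, frames=[1,2] (faults so far: 7)
  step 14: ref 1 -> HIT, frames=[1,2] (faults so far: 7)
  step 15: ref 1 -> HIT, frames=[1,2] (faults so far: 7)
  FIFO total faults: 7
--- LRU ---
  step 0: ref 2 -> FAULT, frames=[2,-] (faults so far: 1)
  step 1: ref 2 -> HIT, frames=[2,-] (faults so far: 1)
  step 2: ref 2 -> HIT, frames=[2,-] (faults so far: 1)
  step 3: ref 4 -> FAULT, frames=[2,4] (faults so far: 2)
  step 4: ref 4 -> HIT, frames=[2,4] (faults so far: 2)
  step 5: ref 4 -> HIT, frames=[2,4] (faults so far: 2)
  step 6: ref 3 -> FAULT, evict 2, frames=[3,4] (faults so far: 3)
  step 7: ref 3 -> HIT, frames=[3,4] (faults so far: 3)
  step 8: ref 1 -> FAULT, evict 4, frames=[3,1] (faults so far: 4)
  step 9: ref 1 -> HIT, frames=[3,1] (faults so far: 4)
  step 10: ref 4 -> FAULT, evict 3, frames=[4,1] (faults so far: 5)
  step 11: ref 2 -> FAULT, evict 1, frames=[4,2] (faults so far: 6)
  step 12: ref 4 -> HIT, frames=[4,2] (faults so far: 6)
  step 13: ref 1 -> FAULT, evict 2, frames=[4,1] (faults so far: 7)
  step 14: ref 1 -> HIT, frames=[4,1] (faults so far: 7)
  step 15: ref 1 -> HIT, frames=[4,1] (faults so far: 7)
  LRU total faults: 7
--- Optimal ---
  step 0: ref 2 -> FAULT, frames=[2,-] (faults so far: 1)
  step 1: ref 2 -> HIT, frames=[2,-] (faults so far: 1)
  step 2: ref 2 -> HIT, frames=[2,-] (faults so far: 1)
  step 3: ref 4 -> FAULT, frames=[2,4] (faults so far: 2)
  step 4: ref 4 -> HIT, frames=[2,4] (faults so far: 2)
  step 5: ref 4 -> HIT, frames=[2,4] (faults so far: 2)
  step 6: ref 3 -> FAULT, evict 2, frames=[3,4] (faults so far: 3)
  step 7: ref 3 -> HIT, frames=[3,4] (faults so far: 3)
  step 8: ref 1 -> FAULT, evict 3, frames=[1,4] (faults so far: 4)
  step 9: ref 1 -> HIT, frames=[1,4] (faults so far: 4)
  step 10: ref 4 -> HIT, frames=[1,4] (faults so far: 4)
  step 11: ref 2 -> FAULT, evict 1, frames=[2,4] (faults so far: 5)
  step 12: ref 4 -> HIT, frames=[2,4] (faults so far: 5)
  step 13: ref 1 -> FAULT, evict 2, frames=[1,4] (faults so far: 6)
  step 14: ref 1 -> HIT, frames=[1,4] (faults so far: 6)
  step 15: ref 1 -> HIT, frames=[1,4] (faults so far: 6)
  Optimal total faults: 6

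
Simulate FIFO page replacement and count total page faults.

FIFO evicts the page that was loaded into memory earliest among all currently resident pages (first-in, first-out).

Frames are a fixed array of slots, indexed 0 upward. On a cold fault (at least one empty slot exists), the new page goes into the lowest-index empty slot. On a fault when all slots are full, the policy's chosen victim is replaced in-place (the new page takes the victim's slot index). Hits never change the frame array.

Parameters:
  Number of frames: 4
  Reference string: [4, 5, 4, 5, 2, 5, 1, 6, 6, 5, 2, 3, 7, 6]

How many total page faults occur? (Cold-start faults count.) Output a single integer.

Answer: 7

Derivation:
Step 0: ref 4 → FAULT, frames=[4,-,-,-]
Step 1: ref 5 → FAULT, frames=[4,5,-,-]
Step 2: ref 4 → HIT, frames=[4,5,-,-]
Step 3: ref 5 → HIT, frames=[4,5,-,-]
Step 4: ref 2 → FAULT, frames=[4,5,2,-]
Step 5: ref 5 → HIT, frames=[4,5,2,-]
Step 6: ref 1 → FAULT, frames=[4,5,2,1]
Step 7: ref 6 → FAULT (evict 4), frames=[6,5,2,1]
Step 8: ref 6 → HIT, frames=[6,5,2,1]
Step 9: ref 5 → HIT, frames=[6,5,2,1]
Step 10: ref 2 → HIT, frames=[6,5,2,1]
Step 11: ref 3 → FAULT (evict 5), frames=[6,3,2,1]
Step 12: ref 7 → FAULT (evict 2), frames=[6,3,7,1]
Step 13: ref 6 → HIT, frames=[6,3,7,1]
Total faults: 7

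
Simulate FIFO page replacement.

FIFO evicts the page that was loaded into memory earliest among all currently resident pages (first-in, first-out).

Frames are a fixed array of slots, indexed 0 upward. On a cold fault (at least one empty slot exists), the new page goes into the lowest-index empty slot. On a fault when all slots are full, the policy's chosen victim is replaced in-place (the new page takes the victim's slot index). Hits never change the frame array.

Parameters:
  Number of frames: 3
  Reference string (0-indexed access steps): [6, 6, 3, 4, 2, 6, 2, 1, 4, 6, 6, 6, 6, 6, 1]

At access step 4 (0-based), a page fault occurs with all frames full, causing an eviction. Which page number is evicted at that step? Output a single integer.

Answer: 6

Derivation:
Step 0: ref 6 -> FAULT, frames=[6,-,-]
Step 1: ref 6 -> HIT, frames=[6,-,-]
Step 2: ref 3 -> FAULT, frames=[6,3,-]
Step 3: ref 4 -> FAULT, frames=[6,3,4]
Step 4: ref 2 -> FAULT, evict 6, frames=[2,3,4]
At step 4: evicted page 6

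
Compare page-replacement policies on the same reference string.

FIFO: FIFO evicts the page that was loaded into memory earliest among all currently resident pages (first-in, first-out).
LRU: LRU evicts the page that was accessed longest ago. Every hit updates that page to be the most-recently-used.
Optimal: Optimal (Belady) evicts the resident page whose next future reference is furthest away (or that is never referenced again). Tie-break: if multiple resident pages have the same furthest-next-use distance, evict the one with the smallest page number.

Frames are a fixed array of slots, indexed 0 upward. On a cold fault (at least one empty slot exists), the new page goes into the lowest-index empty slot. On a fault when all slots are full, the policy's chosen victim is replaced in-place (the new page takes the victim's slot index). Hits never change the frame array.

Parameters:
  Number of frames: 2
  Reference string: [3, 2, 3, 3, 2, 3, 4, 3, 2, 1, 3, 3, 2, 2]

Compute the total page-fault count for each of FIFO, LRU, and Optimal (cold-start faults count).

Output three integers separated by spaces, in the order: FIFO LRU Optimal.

--- FIFO ---
  step 0: ref 3 -> FAULT, frames=[3,-] (faults so far: 1)
  step 1: ref 2 -> FAULT, frames=[3,2] (faults so far: 2)
  step 2: ref 3 -> HIT, frames=[3,2] (faults so far: 2)
  step 3: ref 3 -> HIT, frames=[3,2] (faults so far: 2)
  step 4: ref 2 -> HIT, frames=[3,2] (faults so far: 2)
  step 5: ref 3 -> HIT, frames=[3,2] (faults so far: 2)
  step 6: ref 4 -> FAULT, evict 3, frames=[4,2] (faults so far: 3)
  step 7: ref 3 -> FAULT, evict 2, frames=[4,3] (faults so far: 4)
  step 8: ref 2 -> FAULT, evict 4, frames=[2,3] (faults so far: 5)
  step 9: ref 1 -> FAULT, evict 3, frames=[2,1] (faults so far: 6)
  step 10: ref 3 -> FAULT, evict 2, frames=[3,1] (faults so far: 7)
  step 11: ref 3 -> HIT, frames=[3,1] (faults so far: 7)
  step 12: ref 2 -> FAULT, evict 1, frames=[3,2] (faults so far: 8)
  step 13: ref 2 -> HIT, frames=[3,2] (faults so far: 8)
  FIFO total faults: 8
--- LRU ---
  step 0: ref 3 -> FAULT, frames=[3,-] (faults so far: 1)
  step 1: ref 2 -> FAULT, frames=[3,2] (faults so far: 2)
  step 2: ref 3 -> HIT, frames=[3,2] (faults so far: 2)
  step 3: ref 3 -> HIT, frames=[3,2] (faults so far: 2)
  step 4: ref 2 -> HIT, frames=[3,2] (faults so far: 2)
  step 5: ref 3 -> HIT, frames=[3,2] (faults so far: 2)
  step 6: ref 4 -> FAULT, evict 2, frames=[3,4] (faults so far: 3)
  step 7: ref 3 -> HIT, frames=[3,4] (faults so far: 3)
  step 8: ref 2 -> FAULT, evict 4, frames=[3,2] (faults so far: 4)
  step 9: ref 1 -> FAULT, evict 3, frames=[1,2] (faults so far: 5)
  step 10: ref 3 -> FAULT, evict 2, frames=[1,3] (faults so far: 6)
  step 11: ref 3 -> HIT, frames=[1,3] (faults so far: 6)
  step 12: ref 2 -> FAULT, evict 1, frames=[2,3] (faults so far: 7)
  step 13: ref 2 -> HIT, frames=[2,3] (faults so far: 7)
  LRU total faults: 7
--- Optimal ---
  step 0: ref 3 -> FAULT, frames=[3,-] (faults so far: 1)
  step 1: ref 2 -> FAULT, frames=[3,2] (faults so far: 2)
  step 2: ref 3 -> HIT, frames=[3,2] (faults so far: 2)
  step 3: ref 3 -> HIT, frames=[3,2] (faults so far: 2)
  step 4: ref 2 -> HIT, frames=[3,2] (faults so far: 2)
  step 5: ref 3 -> HIT, frames=[3,2] (faults so far: 2)
  step 6: ref 4 -> FAULT, evict 2, frames=[3,4] (faults so far: 3)
  step 7: ref 3 -> HIT, frames=[3,4] (faults so far: 3)
  step 8: ref 2 -> FAULT, evict 4, frames=[3,2] (faults so far: 4)
  step 9: ref 1 -> FAULT, evict 2, frames=[3,1] (faults so far: 5)
  step 10: ref 3 -> HIT, frames=[3,1] (faults so far: 5)
  step 11: ref 3 -> HIT, frames=[3,1] (faults so far: 5)
  step 12: ref 2 -> FAULT, evict 1, frames=[3,2] (faults so far: 6)
  step 13: ref 2 -> HIT, frames=[3,2] (faults so far: 6)
  Optimal total faults: 6

Answer: 8 7 6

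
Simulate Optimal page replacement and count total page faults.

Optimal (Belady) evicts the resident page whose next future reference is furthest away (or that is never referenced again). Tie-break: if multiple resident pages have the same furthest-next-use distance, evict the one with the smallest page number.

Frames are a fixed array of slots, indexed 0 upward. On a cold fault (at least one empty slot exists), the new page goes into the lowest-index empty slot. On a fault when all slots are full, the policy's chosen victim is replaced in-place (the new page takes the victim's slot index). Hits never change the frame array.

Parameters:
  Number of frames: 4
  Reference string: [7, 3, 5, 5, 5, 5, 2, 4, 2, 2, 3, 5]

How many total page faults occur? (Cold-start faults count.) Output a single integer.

Answer: 5

Derivation:
Step 0: ref 7 → FAULT, frames=[7,-,-,-]
Step 1: ref 3 → FAULT, frames=[7,3,-,-]
Step 2: ref 5 → FAULT, frames=[7,3,5,-]
Step 3: ref 5 → HIT, frames=[7,3,5,-]
Step 4: ref 5 → HIT, frames=[7,3,5,-]
Step 5: ref 5 → HIT, frames=[7,3,5,-]
Step 6: ref 2 → FAULT, frames=[7,3,5,2]
Step 7: ref 4 → FAULT (evict 7), frames=[4,3,5,2]
Step 8: ref 2 → HIT, frames=[4,3,5,2]
Step 9: ref 2 → HIT, frames=[4,3,5,2]
Step 10: ref 3 → HIT, frames=[4,3,5,2]
Step 11: ref 5 → HIT, frames=[4,3,5,2]
Total faults: 5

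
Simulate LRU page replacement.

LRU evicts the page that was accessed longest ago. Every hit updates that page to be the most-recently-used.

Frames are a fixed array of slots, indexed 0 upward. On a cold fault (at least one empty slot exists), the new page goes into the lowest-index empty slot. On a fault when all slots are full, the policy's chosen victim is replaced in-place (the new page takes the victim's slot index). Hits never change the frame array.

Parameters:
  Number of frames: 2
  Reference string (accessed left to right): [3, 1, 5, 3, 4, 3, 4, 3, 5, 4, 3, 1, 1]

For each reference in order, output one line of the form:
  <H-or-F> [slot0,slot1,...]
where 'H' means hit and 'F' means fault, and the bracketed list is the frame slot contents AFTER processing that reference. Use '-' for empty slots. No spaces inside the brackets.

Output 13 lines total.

F [3,-]
F [3,1]
F [5,1]
F [5,3]
F [4,3]
H [4,3]
H [4,3]
H [4,3]
F [5,3]
F [5,4]
F [3,4]
F [3,1]
H [3,1]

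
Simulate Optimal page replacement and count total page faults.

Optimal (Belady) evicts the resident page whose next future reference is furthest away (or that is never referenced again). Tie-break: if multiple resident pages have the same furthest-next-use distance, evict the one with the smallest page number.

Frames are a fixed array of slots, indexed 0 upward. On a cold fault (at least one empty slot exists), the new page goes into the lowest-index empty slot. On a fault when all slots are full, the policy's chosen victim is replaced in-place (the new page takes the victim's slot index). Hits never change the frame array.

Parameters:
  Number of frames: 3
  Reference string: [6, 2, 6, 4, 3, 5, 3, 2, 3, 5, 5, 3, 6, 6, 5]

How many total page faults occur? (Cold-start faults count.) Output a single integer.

Answer: 6

Derivation:
Step 0: ref 6 → FAULT, frames=[6,-,-]
Step 1: ref 2 → FAULT, frames=[6,2,-]
Step 2: ref 6 → HIT, frames=[6,2,-]
Step 3: ref 4 → FAULT, frames=[6,2,4]
Step 4: ref 3 → FAULT (evict 4), frames=[6,2,3]
Step 5: ref 5 → FAULT (evict 6), frames=[5,2,3]
Step 6: ref 3 → HIT, frames=[5,2,3]
Step 7: ref 2 → HIT, frames=[5,2,3]
Step 8: ref 3 → HIT, frames=[5,2,3]
Step 9: ref 5 → HIT, frames=[5,2,3]
Step 10: ref 5 → HIT, frames=[5,2,3]
Step 11: ref 3 → HIT, frames=[5,2,3]
Step 12: ref 6 → FAULT (evict 2), frames=[5,6,3]
Step 13: ref 6 → HIT, frames=[5,6,3]
Step 14: ref 5 → HIT, frames=[5,6,3]
Total faults: 6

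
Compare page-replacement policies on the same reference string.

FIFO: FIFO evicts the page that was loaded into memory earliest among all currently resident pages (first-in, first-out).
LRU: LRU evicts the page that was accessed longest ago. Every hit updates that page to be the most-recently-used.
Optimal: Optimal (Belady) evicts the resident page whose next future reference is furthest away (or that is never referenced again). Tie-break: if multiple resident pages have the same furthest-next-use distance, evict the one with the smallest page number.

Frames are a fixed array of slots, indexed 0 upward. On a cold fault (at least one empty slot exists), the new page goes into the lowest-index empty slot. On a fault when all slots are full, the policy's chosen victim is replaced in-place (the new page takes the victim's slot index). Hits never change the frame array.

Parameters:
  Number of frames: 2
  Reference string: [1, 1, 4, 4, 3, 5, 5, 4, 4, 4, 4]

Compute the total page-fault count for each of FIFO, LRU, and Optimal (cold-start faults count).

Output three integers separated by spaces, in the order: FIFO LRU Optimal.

--- FIFO ---
  step 0: ref 1 -> FAULT, frames=[1,-] (faults so far: 1)
  step 1: ref 1 -> HIT, frames=[1,-] (faults so far: 1)
  step 2: ref 4 -> FAULT, frames=[1,4] (faults so far: 2)
  step 3: ref 4 -> HIT, frames=[1,4] (faults so far: 2)
  step 4: ref 3 -> FAULT, evict 1, frames=[3,4] (faults so far: 3)
  step 5: ref 5 -> FAULT, evict 4, frames=[3,5] (faults so far: 4)
  step 6: ref 5 -> HIT, frames=[3,5] (faults so far: 4)
  step 7: ref 4 -> FAULT, evict 3, frames=[4,5] (faults so far: 5)
  step 8: ref 4 -> HIT, frames=[4,5] (faults so far: 5)
  step 9: ref 4 -> HIT, frames=[4,5] (faults so far: 5)
  step 10: ref 4 -> HIT, frames=[4,5] (faults so far: 5)
  FIFO total faults: 5
--- LRU ---
  step 0: ref 1 -> FAULT, frames=[1,-] (faults so far: 1)
  step 1: ref 1 -> HIT, frames=[1,-] (faults so far: 1)
  step 2: ref 4 -> FAULT, frames=[1,4] (faults so far: 2)
  step 3: ref 4 -> HIT, frames=[1,4] (faults so far: 2)
  step 4: ref 3 -> FAULT, evict 1, frames=[3,4] (faults so far: 3)
  step 5: ref 5 -> FAULT, evict 4, frames=[3,5] (faults so far: 4)
  step 6: ref 5 -> HIT, frames=[3,5] (faults so far: 4)
  step 7: ref 4 -> FAULT, evict 3, frames=[4,5] (faults so far: 5)
  step 8: ref 4 -> HIT, frames=[4,5] (faults so far: 5)
  step 9: ref 4 -> HIT, frames=[4,5] (faults so far: 5)
  step 10: ref 4 -> HIT, frames=[4,5] (faults so far: 5)
  LRU total faults: 5
--- Optimal ---
  step 0: ref 1 -> FAULT, frames=[1,-] (faults so far: 1)
  step 1: ref 1 -> HIT, frames=[1,-] (faults so far: 1)
  step 2: ref 4 -> FAULT, frames=[1,4] (faults so far: 2)
  step 3: ref 4 -> HIT, frames=[1,4] (faults so far: 2)
  step 4: ref 3 -> FAULT, evict 1, frames=[3,4] (faults so far: 3)
  step 5: ref 5 -> FAULT, evict 3, frames=[5,4] (faults so far: 4)
  step 6: ref 5 -> HIT, frames=[5,4] (faults so far: 4)
  step 7: ref 4 -> HIT, frames=[5,4] (faults so far: 4)
  step 8: ref 4 -> HIT, frames=[5,4] (faults so far: 4)
  step 9: ref 4 -> HIT, frames=[5,4] (faults so far: 4)
  step 10: ref 4 -> HIT, frames=[5,4] (faults so far: 4)
  Optimal total faults: 4

Answer: 5 5 4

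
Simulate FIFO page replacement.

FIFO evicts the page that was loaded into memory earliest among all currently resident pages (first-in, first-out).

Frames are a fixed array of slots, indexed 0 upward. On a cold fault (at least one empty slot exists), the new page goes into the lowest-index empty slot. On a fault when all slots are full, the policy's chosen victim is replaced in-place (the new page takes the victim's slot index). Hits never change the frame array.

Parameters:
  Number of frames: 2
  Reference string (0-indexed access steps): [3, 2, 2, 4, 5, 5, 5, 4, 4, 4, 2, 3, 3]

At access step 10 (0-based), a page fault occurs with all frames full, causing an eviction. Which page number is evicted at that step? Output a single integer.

Step 0: ref 3 -> FAULT, frames=[3,-]
Step 1: ref 2 -> FAULT, frames=[3,2]
Step 2: ref 2 -> HIT, frames=[3,2]
Step 3: ref 4 -> FAULT, evict 3, frames=[4,2]
Step 4: ref 5 -> FAULT, evict 2, frames=[4,5]
Step 5: ref 5 -> HIT, frames=[4,5]
Step 6: ref 5 -> HIT, frames=[4,5]
Step 7: ref 4 -> HIT, frames=[4,5]
Step 8: ref 4 -> HIT, frames=[4,5]
Step 9: ref 4 -> HIT, frames=[4,5]
Step 10: ref 2 -> FAULT, evict 4, frames=[2,5]
At step 10: evicted page 4

Answer: 4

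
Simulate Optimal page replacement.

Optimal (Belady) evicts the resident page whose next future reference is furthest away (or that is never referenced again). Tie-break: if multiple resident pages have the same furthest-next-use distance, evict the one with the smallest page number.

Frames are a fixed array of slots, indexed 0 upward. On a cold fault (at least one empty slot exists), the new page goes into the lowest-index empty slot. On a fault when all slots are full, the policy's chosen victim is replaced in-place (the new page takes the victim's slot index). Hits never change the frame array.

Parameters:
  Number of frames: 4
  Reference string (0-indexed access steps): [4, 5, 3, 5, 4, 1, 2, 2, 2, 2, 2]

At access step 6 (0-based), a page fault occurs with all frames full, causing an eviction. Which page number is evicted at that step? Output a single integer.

Step 0: ref 4 -> FAULT, frames=[4,-,-,-]
Step 1: ref 5 -> FAULT, frames=[4,5,-,-]
Step 2: ref 3 -> FAULT, frames=[4,5,3,-]
Step 3: ref 5 -> HIT, frames=[4,5,3,-]
Step 4: ref 4 -> HIT, frames=[4,5,3,-]
Step 5: ref 1 -> FAULT, frames=[4,5,3,1]
Step 6: ref 2 -> FAULT, evict 1, frames=[4,5,3,2]
At step 6: evicted page 1

Answer: 1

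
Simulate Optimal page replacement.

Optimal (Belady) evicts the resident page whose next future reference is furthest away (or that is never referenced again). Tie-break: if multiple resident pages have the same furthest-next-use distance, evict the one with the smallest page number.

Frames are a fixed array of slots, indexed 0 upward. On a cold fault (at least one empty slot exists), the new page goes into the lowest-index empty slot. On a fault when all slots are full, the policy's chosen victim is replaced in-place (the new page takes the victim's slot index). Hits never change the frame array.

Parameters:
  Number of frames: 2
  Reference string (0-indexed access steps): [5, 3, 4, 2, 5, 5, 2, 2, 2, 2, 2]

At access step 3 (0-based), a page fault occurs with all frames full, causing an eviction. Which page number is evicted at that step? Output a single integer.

Step 0: ref 5 -> FAULT, frames=[5,-]
Step 1: ref 3 -> FAULT, frames=[5,3]
Step 2: ref 4 -> FAULT, evict 3, frames=[5,4]
Step 3: ref 2 -> FAULT, evict 4, frames=[5,2]
At step 3: evicted page 4

Answer: 4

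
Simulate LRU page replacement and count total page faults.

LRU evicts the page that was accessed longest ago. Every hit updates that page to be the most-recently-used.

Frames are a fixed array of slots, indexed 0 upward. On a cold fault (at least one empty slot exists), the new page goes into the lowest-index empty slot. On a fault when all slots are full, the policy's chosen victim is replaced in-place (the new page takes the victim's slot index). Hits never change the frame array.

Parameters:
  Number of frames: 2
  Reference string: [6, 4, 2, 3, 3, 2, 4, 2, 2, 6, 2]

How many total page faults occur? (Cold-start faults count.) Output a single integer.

Step 0: ref 6 → FAULT, frames=[6,-]
Step 1: ref 4 → FAULT, frames=[6,4]
Step 2: ref 2 → FAULT (evict 6), frames=[2,4]
Step 3: ref 3 → FAULT (evict 4), frames=[2,3]
Step 4: ref 3 → HIT, frames=[2,3]
Step 5: ref 2 → HIT, frames=[2,3]
Step 6: ref 4 → FAULT (evict 3), frames=[2,4]
Step 7: ref 2 → HIT, frames=[2,4]
Step 8: ref 2 → HIT, frames=[2,4]
Step 9: ref 6 → FAULT (evict 4), frames=[2,6]
Step 10: ref 2 → HIT, frames=[2,6]
Total faults: 6

Answer: 6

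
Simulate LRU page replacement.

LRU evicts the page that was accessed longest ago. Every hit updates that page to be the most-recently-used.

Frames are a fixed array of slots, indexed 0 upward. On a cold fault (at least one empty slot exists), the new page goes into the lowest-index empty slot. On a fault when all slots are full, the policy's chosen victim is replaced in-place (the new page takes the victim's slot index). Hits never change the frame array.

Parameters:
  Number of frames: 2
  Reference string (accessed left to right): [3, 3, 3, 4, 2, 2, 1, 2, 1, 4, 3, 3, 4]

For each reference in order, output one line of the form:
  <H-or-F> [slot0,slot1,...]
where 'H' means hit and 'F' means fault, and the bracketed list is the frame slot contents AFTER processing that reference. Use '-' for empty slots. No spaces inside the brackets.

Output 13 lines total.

F [3,-]
H [3,-]
H [3,-]
F [3,4]
F [2,4]
H [2,4]
F [2,1]
H [2,1]
H [2,1]
F [4,1]
F [4,3]
H [4,3]
H [4,3]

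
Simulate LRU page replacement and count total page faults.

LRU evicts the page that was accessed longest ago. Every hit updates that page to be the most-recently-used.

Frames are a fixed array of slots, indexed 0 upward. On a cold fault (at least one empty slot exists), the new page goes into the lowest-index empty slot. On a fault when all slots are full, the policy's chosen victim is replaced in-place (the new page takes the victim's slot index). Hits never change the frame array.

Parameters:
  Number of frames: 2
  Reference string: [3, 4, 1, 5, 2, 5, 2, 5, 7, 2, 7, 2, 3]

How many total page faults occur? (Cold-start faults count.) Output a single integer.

Step 0: ref 3 → FAULT, frames=[3,-]
Step 1: ref 4 → FAULT, frames=[3,4]
Step 2: ref 1 → FAULT (evict 3), frames=[1,4]
Step 3: ref 5 → FAULT (evict 4), frames=[1,5]
Step 4: ref 2 → FAULT (evict 1), frames=[2,5]
Step 5: ref 5 → HIT, frames=[2,5]
Step 6: ref 2 → HIT, frames=[2,5]
Step 7: ref 5 → HIT, frames=[2,5]
Step 8: ref 7 → FAULT (evict 2), frames=[7,5]
Step 9: ref 2 → FAULT (evict 5), frames=[7,2]
Step 10: ref 7 → HIT, frames=[7,2]
Step 11: ref 2 → HIT, frames=[7,2]
Step 12: ref 3 → FAULT (evict 7), frames=[3,2]
Total faults: 8

Answer: 8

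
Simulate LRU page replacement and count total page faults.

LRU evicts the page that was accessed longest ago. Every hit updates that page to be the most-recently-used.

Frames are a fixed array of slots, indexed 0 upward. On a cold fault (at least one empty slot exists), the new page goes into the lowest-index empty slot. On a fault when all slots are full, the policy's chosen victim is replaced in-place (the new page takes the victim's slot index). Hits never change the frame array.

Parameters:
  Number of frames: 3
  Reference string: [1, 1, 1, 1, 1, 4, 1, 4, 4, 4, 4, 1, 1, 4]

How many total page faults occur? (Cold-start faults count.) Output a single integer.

Answer: 2

Derivation:
Step 0: ref 1 → FAULT, frames=[1,-,-]
Step 1: ref 1 → HIT, frames=[1,-,-]
Step 2: ref 1 → HIT, frames=[1,-,-]
Step 3: ref 1 → HIT, frames=[1,-,-]
Step 4: ref 1 → HIT, frames=[1,-,-]
Step 5: ref 4 → FAULT, frames=[1,4,-]
Step 6: ref 1 → HIT, frames=[1,4,-]
Step 7: ref 4 → HIT, frames=[1,4,-]
Step 8: ref 4 → HIT, frames=[1,4,-]
Step 9: ref 4 → HIT, frames=[1,4,-]
Step 10: ref 4 → HIT, frames=[1,4,-]
Step 11: ref 1 → HIT, frames=[1,4,-]
Step 12: ref 1 → HIT, frames=[1,4,-]
Step 13: ref 4 → HIT, frames=[1,4,-]
Total faults: 2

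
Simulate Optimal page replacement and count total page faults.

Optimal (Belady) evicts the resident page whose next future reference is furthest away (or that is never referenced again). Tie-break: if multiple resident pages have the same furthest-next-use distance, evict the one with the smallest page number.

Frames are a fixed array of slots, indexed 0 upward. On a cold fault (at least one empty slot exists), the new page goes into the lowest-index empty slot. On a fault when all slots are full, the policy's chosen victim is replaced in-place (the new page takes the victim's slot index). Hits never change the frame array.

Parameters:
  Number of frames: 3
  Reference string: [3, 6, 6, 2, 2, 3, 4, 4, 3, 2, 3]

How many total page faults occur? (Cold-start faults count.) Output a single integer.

Answer: 4

Derivation:
Step 0: ref 3 → FAULT, frames=[3,-,-]
Step 1: ref 6 → FAULT, frames=[3,6,-]
Step 2: ref 6 → HIT, frames=[3,6,-]
Step 3: ref 2 → FAULT, frames=[3,6,2]
Step 4: ref 2 → HIT, frames=[3,6,2]
Step 5: ref 3 → HIT, frames=[3,6,2]
Step 6: ref 4 → FAULT (evict 6), frames=[3,4,2]
Step 7: ref 4 → HIT, frames=[3,4,2]
Step 8: ref 3 → HIT, frames=[3,4,2]
Step 9: ref 2 → HIT, frames=[3,4,2]
Step 10: ref 3 → HIT, frames=[3,4,2]
Total faults: 4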